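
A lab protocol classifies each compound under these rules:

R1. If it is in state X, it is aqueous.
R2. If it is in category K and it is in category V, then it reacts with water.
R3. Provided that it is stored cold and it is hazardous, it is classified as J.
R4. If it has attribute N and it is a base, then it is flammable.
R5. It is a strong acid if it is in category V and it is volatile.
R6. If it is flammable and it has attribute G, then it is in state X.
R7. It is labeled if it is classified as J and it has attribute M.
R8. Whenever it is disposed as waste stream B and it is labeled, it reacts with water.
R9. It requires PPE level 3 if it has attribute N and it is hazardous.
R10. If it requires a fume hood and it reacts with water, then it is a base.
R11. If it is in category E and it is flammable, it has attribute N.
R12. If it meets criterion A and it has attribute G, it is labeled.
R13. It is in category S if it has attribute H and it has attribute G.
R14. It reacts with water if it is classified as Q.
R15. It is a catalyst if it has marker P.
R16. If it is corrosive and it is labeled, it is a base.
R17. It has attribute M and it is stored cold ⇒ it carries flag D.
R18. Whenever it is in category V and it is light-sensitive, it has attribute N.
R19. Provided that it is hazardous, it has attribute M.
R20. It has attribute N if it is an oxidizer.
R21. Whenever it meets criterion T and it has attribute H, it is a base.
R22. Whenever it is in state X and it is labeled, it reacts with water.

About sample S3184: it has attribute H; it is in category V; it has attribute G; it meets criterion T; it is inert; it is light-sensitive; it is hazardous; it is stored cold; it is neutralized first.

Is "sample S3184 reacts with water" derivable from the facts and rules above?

By R3 (it is stored cold, it is hazardous): it is classified as J.
By R18 (it is in category V, it is light-sensitive): it has attribute N.
By R19 (it is hazardous): it has attribute M.
By R21 (it meets criterion T, it has attribute H): it is a base.
By R4 (it has attribute N, it is a base): it is flammable.
By R6 (it is flammable, it has attribute G): it is in state X.
By R7 (it is classified as J, it has attribute M): it is labeled.
By R22 (it is in state X, it is labeled): it reacts with water.

Yes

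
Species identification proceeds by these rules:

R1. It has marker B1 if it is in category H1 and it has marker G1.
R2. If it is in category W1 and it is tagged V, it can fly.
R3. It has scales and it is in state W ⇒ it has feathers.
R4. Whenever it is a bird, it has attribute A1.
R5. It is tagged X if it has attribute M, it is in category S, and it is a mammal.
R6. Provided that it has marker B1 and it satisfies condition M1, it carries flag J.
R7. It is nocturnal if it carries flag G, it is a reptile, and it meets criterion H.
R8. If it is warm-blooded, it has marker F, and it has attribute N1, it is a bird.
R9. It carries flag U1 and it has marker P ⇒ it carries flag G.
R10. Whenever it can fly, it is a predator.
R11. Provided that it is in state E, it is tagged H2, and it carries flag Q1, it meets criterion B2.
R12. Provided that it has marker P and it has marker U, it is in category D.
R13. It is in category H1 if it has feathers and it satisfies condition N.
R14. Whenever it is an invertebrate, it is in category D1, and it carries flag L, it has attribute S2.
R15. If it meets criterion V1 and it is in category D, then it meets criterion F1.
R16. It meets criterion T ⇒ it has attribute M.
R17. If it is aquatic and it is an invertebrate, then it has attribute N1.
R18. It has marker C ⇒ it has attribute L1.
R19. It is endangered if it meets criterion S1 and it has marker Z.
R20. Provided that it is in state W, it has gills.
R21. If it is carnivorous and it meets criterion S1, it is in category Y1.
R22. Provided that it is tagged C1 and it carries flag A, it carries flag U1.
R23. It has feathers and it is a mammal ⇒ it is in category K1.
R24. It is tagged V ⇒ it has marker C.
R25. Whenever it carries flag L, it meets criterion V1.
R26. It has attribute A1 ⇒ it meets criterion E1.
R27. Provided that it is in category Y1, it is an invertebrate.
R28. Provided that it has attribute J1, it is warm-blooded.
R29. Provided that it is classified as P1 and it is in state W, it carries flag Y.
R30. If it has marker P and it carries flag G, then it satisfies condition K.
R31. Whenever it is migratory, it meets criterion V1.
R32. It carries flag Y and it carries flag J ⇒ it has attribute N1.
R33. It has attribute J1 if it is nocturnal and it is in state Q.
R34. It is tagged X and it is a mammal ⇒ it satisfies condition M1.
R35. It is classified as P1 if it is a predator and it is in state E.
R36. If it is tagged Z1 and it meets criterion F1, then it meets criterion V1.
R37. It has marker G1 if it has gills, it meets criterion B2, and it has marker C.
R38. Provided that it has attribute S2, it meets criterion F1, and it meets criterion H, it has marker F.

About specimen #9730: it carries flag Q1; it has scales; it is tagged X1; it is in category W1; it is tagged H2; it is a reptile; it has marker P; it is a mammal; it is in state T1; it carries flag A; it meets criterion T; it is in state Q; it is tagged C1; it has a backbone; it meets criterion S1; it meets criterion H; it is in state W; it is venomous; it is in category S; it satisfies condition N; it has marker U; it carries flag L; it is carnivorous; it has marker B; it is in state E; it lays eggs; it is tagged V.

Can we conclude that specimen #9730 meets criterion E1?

No

Forward chaining from the given facts derives: can fly, has feathers, is a predator, meets criterion B2, is in category D, is in category H1, has attribute M, has gills, is in category Y1, carries flag U1, is in category K1, has marker C, meets criterion V1, is an invertebrate, is classified as P1, has marker G1, has marker B1, is tagged X, carries flag G, meets criterion F1, has attribute L1, carries flag Y, satisfies condition K, satisfies condition M1, carries flag J, is nocturnal, has attribute N1, has attribute J1, is warm-blooded.
The only rule concluding "it meets criterion E1" is R26, which needs "it has attribute A1"; that is never established.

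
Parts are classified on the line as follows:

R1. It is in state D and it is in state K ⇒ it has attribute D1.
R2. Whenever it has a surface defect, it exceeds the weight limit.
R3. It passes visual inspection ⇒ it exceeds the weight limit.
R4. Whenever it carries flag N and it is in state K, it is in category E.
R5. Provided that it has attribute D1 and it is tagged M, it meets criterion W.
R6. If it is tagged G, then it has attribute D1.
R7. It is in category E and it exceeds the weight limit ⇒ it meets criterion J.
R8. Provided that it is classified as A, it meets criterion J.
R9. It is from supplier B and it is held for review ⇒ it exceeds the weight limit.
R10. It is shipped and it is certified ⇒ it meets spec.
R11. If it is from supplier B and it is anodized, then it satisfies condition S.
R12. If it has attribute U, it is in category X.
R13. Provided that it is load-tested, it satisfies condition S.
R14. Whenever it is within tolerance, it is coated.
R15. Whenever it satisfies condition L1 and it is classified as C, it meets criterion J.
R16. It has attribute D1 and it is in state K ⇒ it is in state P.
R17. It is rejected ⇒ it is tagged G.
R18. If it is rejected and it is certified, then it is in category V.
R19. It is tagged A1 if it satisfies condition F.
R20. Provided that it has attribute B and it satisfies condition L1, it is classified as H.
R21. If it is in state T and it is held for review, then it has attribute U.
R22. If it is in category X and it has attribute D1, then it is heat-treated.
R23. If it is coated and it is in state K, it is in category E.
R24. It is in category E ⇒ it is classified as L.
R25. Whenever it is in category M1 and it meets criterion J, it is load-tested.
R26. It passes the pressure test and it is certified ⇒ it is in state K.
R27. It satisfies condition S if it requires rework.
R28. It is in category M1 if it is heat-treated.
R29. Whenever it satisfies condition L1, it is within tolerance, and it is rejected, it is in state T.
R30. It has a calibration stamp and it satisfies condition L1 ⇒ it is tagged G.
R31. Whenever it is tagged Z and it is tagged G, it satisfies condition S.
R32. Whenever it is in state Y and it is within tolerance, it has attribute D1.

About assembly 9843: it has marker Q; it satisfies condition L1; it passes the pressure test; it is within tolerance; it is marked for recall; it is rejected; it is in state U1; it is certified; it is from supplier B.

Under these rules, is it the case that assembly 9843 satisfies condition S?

Forward chaining from the given facts derives: is coated, is tagged G, is in category V, is in state K, is in state T, has attribute D1, is in state P, is in category E, is classified as L.
Rules concluding "it satisfies condition S": R11 needs "it is anodized"; R13 needs "it is load-tested"; R27 needs "it requires rework"; R31 needs "it is tagged Z" — none of these are established.

No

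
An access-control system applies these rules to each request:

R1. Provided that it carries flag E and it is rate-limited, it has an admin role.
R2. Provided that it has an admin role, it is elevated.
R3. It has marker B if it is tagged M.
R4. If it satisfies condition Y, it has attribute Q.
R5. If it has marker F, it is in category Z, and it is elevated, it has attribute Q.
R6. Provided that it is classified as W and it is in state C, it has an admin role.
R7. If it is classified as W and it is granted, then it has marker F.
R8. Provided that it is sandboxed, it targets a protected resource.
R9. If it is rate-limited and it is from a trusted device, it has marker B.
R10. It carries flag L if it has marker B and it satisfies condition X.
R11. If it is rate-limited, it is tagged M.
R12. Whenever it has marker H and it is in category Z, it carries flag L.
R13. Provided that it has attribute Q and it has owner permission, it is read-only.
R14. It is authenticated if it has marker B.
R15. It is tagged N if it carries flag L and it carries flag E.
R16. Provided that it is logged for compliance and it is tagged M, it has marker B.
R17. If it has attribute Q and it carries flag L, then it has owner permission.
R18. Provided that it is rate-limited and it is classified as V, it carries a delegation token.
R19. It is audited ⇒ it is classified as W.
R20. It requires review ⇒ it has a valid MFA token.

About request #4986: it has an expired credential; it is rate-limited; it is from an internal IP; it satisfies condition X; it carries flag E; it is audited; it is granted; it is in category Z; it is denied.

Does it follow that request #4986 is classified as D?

Forward chaining from the given facts derives: has an admin role, is elevated, is tagged M, is classified as W, has marker B, has marker F, carries flag L, is authenticated, is tagged N, has attribute Q, has owner permission, is read-only.
No rule has "it is classified as D" as its conclusion, and it is not among the given facts.

No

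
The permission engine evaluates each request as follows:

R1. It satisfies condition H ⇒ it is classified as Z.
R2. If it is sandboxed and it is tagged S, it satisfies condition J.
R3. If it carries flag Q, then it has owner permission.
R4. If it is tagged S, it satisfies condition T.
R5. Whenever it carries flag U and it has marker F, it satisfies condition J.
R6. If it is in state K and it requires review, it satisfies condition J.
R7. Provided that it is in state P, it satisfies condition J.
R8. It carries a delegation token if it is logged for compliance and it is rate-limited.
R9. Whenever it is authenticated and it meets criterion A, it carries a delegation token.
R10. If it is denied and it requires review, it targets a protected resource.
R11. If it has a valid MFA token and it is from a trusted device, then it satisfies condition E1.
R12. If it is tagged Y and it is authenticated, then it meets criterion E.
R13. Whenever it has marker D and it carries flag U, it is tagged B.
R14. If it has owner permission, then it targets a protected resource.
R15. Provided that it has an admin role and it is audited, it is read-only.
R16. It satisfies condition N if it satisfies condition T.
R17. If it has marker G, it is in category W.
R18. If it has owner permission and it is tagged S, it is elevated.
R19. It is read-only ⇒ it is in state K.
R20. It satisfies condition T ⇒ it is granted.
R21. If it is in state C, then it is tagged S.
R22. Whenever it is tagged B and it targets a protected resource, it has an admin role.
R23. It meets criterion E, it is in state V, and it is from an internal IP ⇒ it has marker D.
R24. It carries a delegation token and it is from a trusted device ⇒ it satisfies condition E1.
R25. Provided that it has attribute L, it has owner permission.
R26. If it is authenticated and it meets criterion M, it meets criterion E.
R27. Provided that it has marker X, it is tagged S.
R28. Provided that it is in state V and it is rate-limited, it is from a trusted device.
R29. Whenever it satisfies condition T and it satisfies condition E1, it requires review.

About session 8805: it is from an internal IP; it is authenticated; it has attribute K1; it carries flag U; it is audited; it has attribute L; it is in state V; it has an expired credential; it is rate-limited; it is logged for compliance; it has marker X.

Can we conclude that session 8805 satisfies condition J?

No

Forward chaining from the given facts derives: carries a delegation token, has owner permission, is tagged S, is from a trusted device, satisfies condition T, targets a protected resource, satisfies condition N, is elevated, is granted, satisfies condition E1, requires review.
Rules concluding "it satisfies condition J": R2 needs "it is sandboxed"; R5 needs "it has marker F"; R6 needs "it is in state K"; R7 needs "it is in state P" — none of these are established.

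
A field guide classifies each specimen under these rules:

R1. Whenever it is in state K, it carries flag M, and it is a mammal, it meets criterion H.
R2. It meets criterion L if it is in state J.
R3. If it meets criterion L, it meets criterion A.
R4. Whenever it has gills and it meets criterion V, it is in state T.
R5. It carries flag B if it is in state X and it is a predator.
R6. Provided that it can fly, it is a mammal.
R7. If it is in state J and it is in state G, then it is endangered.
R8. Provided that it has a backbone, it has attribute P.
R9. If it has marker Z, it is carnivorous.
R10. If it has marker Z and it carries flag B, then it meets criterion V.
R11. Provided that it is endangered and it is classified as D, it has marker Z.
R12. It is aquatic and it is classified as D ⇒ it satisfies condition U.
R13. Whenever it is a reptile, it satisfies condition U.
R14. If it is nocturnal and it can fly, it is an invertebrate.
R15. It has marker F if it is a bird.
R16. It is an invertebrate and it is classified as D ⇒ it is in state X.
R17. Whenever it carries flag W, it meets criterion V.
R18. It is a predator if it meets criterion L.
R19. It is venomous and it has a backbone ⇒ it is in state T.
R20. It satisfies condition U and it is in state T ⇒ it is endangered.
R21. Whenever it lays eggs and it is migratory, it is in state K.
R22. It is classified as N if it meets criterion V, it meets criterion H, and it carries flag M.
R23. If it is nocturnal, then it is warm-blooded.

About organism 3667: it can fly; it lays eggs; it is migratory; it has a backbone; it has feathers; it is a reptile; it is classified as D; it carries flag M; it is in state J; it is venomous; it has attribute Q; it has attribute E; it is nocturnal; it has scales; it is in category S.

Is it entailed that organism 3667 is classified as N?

By R2 (it is in state J): it meets criterion L.
By R6 (it can fly): it is a mammal.
By R13 (it is a reptile): it satisfies condition U.
By R14 (it is nocturnal, it can fly): it is an invertebrate.
By R16 (it is an invertebrate, it is classified as D): it is in state X.
By R18 (it meets criterion L): it is a predator.
By R19 (it is venomous, it has a backbone): it is in state T.
By R20 (it satisfies condition U, it is in state T): it is endangered.
By R21 (it lays eggs, it is migratory): it is in state K.
By R1 (it is in state K, it carries flag M, it is a mammal): it meets criterion H.
By R5 (it is in state X, it is a predator): it carries flag B.
By R11 (it is endangered, it is classified as D): it has marker Z.
By R10 (it has marker Z, it carries flag B): it meets criterion V.
By R22 (it meets criterion V, it meets criterion H, it carries flag M): it is classified as N.

Yes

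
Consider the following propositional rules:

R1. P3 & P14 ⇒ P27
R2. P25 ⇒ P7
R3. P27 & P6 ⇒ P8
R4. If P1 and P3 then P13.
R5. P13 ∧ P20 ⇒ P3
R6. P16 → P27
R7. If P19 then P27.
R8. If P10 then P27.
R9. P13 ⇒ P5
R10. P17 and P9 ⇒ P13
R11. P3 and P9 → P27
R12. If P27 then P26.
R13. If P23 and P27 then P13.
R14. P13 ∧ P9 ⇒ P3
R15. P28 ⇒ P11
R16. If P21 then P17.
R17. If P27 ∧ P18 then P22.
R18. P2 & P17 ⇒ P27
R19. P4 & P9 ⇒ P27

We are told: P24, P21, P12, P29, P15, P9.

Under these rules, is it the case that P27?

Yes

P17  (by R16: P21)
P13  (by R10: P17, P9)
P3  (by R14: P13, P9)
P27  (by R11: P3, P9)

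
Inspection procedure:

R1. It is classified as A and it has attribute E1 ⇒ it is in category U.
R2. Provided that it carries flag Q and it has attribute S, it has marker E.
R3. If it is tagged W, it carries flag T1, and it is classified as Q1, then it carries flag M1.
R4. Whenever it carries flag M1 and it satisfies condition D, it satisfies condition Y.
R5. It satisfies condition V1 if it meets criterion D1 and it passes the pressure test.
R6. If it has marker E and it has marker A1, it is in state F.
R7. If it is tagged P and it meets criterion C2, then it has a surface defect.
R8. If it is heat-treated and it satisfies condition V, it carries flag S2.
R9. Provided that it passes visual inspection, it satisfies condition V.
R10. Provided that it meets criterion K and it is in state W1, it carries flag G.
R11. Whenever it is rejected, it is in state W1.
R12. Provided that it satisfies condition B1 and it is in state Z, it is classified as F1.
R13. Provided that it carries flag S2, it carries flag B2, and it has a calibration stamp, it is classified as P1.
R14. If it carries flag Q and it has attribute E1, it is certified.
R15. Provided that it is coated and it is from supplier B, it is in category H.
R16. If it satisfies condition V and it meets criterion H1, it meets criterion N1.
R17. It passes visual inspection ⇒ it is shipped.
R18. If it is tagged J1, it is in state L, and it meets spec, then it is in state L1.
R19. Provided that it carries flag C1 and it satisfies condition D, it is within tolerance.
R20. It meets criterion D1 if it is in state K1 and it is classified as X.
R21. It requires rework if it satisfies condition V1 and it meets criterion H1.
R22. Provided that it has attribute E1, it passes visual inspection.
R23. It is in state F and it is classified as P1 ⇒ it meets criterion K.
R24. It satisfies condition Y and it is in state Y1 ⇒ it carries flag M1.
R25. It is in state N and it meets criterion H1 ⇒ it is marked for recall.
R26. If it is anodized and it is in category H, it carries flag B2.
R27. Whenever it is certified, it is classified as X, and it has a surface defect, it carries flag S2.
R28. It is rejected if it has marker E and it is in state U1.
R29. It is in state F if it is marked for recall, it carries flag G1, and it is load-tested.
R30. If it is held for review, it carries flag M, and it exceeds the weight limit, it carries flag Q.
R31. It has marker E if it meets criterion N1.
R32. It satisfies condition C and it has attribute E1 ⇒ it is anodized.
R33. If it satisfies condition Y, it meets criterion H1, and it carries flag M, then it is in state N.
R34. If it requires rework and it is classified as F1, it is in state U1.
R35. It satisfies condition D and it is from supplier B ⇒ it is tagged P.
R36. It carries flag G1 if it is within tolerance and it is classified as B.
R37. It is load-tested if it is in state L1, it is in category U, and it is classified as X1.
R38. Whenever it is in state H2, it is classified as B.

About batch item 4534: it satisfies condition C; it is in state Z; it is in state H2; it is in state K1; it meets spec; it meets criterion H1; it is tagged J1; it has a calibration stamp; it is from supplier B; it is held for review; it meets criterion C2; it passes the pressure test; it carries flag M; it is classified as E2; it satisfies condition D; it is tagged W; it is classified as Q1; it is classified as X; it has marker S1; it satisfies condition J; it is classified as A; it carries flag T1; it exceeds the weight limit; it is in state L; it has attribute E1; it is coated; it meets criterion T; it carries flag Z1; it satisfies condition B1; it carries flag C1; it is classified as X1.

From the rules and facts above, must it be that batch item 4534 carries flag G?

By R1 (it is classified as A, it has attribute E1): it is in category U.
By R3 (it is tagged W, it carries flag T1, it is classified as Q1): it carries flag M1.
By R4 (it carries flag M1, it satisfies condition D): it satisfies condition Y.
By R12 (it satisfies condition B1, it is in state Z): it is classified as F1.
By R15 (it is coated, it is from supplier B): it is in category H.
By R18 (it is tagged J1, it is in state L, it meets spec): it is in state L1.
By R19 (it carries flag C1, it satisfies condition D): it is within tolerance.
By R20 (it is in state K1, it is classified as X): it meets criterion D1.
By R22 (it has attribute E1): it passes visual inspection.
By R30 (it is held for review, it carries flag M, it exceeds the weight limit): it carries flag Q.
By R32 (it satisfies condition C, it has attribute E1): it is anodized.
By R33 (it satisfies condition Y, it meets criterion H1, it carries flag M): it is in state N.
By R35 (it satisfies condition D, it is from supplier B): it is tagged P.
By R37 (it is in state L1, it is in category U, it is classified as X1): it is load-tested.
By R38 (it is in state H2): it is classified as B.
By R5 (it meets criterion D1, it passes the pressure test): it satisfies condition V1.
By R7 (it is tagged P, it meets criterion C2): it has a surface defect.
By R9 (it passes visual inspection): it satisfies condition V.
By R14 (it carries flag Q, it has attribute E1): it is certified.
By R16 (it satisfies condition V, it meets criterion H1): it meets criterion N1.
By R21 (it satisfies condition V1, it meets criterion H1): it requires rework.
By R25 (it is in state N, it meets criterion H1): it is marked for recall.
By R26 (it is anodized, it is in category H): it carries flag B2.
By R27 (it is certified, it is classified as X, it has a surface defect): it carries flag S2.
By R31 (it meets criterion N1): it has marker E.
By R34 (it requires rework, it is classified as F1): it is in state U1.
By R36 (it is within tolerance, it is classified as B): it carries flag G1.
By R13 (it carries flag S2, it carries flag B2, it has a calibration stamp): it is classified as P1.
By R28 (it has marker E, it is in state U1): it is rejected.
By R29 (it is marked for recall, it carries flag G1, it is load-tested): it is in state F.
By R11 (it is rejected): it is in state W1.
By R23 (it is in state F, it is classified as P1): it meets criterion K.
By R10 (it meets criterion K, it is in state W1): it carries flag G.

Yes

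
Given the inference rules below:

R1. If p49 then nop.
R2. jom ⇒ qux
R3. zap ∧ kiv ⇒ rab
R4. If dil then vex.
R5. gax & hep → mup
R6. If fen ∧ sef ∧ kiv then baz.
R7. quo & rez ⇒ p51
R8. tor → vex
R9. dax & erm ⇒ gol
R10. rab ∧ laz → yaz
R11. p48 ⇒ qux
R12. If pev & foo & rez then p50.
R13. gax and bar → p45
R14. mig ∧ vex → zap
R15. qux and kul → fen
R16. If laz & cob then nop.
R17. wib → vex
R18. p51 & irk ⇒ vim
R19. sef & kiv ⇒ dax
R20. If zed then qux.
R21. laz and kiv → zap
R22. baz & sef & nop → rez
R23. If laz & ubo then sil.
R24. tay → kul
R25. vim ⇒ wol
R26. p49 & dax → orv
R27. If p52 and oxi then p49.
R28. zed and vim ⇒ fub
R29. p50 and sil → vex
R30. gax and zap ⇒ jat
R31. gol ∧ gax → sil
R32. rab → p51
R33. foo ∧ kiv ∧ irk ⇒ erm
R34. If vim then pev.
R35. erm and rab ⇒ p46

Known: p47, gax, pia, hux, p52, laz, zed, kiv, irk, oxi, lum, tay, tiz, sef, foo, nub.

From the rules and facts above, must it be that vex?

dax  (by R19: sef, kiv)
qux  (by R20: zed)
zap  (by R21: laz, kiv)
kul  (by R24: tay)
p49  (by R27: p52, oxi)
erm  (by R33: foo, kiv, irk)
nop  (by R1: p49)
rab  (by R3: zap, kiv)
gol  (by R9: dax, erm)
fen  (by R15: qux, kul)
sil  (by R31: gol, gax)
p51  (by R32: rab)
baz  (by R6: fen, sef, kiv)
vim  (by R18: p51, irk)
rez  (by R22: baz, sef, nop)
pev  (by R34: vim)
p50  (by R12: pev, foo, rez)
vex  (by R29: p50, sil)

Yes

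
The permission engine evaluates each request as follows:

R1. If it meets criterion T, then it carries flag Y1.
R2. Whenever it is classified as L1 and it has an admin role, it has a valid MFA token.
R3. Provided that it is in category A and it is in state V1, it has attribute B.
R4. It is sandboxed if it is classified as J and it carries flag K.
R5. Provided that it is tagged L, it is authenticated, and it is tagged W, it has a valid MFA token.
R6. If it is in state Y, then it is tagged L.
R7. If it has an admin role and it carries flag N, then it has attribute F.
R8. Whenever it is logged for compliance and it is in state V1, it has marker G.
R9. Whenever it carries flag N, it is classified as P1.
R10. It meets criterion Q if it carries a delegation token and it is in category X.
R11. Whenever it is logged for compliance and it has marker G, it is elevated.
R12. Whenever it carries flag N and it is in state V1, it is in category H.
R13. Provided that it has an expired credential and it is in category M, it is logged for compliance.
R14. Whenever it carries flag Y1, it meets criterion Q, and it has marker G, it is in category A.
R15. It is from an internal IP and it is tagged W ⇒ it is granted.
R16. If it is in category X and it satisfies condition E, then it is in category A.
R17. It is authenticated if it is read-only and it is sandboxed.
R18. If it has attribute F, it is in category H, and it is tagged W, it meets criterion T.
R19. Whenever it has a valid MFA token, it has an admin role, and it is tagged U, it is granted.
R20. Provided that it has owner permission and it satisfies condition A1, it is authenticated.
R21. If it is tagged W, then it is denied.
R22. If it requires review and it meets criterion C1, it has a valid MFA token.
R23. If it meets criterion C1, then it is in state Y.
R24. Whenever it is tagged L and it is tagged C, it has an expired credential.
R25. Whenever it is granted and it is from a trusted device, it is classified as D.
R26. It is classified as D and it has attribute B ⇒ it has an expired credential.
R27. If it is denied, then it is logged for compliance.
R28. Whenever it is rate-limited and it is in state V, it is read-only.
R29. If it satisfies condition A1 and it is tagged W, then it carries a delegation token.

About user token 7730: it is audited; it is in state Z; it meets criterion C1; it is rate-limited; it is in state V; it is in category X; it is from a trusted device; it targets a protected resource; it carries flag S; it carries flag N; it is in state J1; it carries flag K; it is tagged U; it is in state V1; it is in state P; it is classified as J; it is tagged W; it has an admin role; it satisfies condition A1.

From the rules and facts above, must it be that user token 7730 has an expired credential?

Yes

By R4 (it is classified as J, it carries flag K): it is sandboxed.
By R7 (it has an admin role, it carries flag N): it has attribute F.
By R12 (it carries flag N, it is in state V1): it is in category H.
By R18 (it has attribute F, it is in category H, it is tagged W): it meets criterion T.
By R21 (it is tagged W): it is denied.
By R23 (it meets criterion C1): it is in state Y.
By R27 (it is denied): it is logged for compliance.
By R28 (it is rate-limited, it is in state V): it is read-only.
By R29 (it satisfies condition A1, it is tagged W): it carries a delegation token.
By R1 (it meets criterion T): it carries flag Y1.
By R6 (it is in state Y): it is tagged L.
By R8 (it is logged for compliance, it is in state V1): it has marker G.
By R10 (it carries a delegation token, it is in category X): it meets criterion Q.
By R14 (it carries flag Y1, it meets criterion Q, it has marker G): it is in category A.
By R17 (it is read-only, it is sandboxed): it is authenticated.
By R3 (it is in category A, it is in state V1): it has attribute B.
By R5 (it is tagged L, it is authenticated, it is tagged W): it has a valid MFA token.
By R19 (it has a valid MFA token, it has an admin role, it is tagged U): it is granted.
By R25 (it is granted, it is from a trusted device): it is classified as D.
By R26 (it is classified as D, it has attribute B): it has an expired credential.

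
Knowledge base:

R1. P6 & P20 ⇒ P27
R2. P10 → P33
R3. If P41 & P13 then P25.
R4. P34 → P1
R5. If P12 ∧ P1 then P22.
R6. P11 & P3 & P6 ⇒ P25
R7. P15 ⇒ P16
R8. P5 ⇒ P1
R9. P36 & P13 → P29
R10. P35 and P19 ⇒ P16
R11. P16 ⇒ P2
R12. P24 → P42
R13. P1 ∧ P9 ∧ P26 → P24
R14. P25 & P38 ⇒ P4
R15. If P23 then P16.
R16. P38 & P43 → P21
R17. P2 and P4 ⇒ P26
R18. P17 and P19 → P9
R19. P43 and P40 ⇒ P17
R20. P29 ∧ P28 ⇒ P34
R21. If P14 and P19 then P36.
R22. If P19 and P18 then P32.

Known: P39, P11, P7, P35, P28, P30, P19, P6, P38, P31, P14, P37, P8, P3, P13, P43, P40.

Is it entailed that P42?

P25  (by R6: P11, P3, P6)
P16  (by R10: P35, P19)
P2  (by R11: P16)
P4  (by R14: P25, P38)
P26  (by R17: P2, P4)
P17  (by R19: P43, P40)
P36  (by R21: P14, P19)
P29  (by R9: P36, P13)
P9  (by R18: P17, P19)
P34  (by R20: P29, P28)
P1  (by R4: P34)
P24  (by R13: P1, P9, P26)
P42  (by R12: P24)

Yes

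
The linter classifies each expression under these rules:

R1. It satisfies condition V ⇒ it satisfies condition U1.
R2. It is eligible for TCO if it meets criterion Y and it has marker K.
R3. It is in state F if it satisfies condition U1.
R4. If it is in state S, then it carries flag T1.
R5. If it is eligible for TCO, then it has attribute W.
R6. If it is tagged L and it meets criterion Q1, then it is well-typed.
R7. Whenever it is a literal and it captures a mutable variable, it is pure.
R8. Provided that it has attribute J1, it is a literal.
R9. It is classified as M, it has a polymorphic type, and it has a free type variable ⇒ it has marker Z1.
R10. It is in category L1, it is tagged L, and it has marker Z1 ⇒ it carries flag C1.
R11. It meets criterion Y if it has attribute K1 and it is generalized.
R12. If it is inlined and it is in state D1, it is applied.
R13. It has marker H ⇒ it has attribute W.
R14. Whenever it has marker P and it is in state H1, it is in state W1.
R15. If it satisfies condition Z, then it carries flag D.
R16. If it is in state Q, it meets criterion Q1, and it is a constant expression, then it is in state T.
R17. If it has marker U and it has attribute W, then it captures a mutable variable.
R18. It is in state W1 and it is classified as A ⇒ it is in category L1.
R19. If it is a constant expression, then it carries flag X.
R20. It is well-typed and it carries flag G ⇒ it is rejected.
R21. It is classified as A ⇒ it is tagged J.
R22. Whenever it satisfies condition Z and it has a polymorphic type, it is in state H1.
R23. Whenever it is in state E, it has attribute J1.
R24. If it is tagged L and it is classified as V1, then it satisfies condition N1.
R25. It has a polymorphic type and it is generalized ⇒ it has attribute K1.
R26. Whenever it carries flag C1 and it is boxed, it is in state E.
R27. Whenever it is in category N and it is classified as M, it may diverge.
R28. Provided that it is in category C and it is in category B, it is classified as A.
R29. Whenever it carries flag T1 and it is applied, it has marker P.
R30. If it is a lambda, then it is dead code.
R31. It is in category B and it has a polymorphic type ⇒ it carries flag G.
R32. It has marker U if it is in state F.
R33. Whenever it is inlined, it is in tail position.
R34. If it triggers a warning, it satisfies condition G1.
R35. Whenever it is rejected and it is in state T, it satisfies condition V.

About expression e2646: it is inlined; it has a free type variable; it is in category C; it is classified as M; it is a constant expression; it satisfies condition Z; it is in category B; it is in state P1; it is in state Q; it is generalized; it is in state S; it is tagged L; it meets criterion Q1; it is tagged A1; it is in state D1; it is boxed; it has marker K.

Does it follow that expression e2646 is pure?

No

Forward chaining from the given facts derives: carries flag T1, is well-typed, is applied, carries flag D, is in state T, carries flag X, is classified as A, has marker P, is in tail position, is tagged J.
The only rule concluding "it is pure" is R7, which needs "it is a literal"; that is never established.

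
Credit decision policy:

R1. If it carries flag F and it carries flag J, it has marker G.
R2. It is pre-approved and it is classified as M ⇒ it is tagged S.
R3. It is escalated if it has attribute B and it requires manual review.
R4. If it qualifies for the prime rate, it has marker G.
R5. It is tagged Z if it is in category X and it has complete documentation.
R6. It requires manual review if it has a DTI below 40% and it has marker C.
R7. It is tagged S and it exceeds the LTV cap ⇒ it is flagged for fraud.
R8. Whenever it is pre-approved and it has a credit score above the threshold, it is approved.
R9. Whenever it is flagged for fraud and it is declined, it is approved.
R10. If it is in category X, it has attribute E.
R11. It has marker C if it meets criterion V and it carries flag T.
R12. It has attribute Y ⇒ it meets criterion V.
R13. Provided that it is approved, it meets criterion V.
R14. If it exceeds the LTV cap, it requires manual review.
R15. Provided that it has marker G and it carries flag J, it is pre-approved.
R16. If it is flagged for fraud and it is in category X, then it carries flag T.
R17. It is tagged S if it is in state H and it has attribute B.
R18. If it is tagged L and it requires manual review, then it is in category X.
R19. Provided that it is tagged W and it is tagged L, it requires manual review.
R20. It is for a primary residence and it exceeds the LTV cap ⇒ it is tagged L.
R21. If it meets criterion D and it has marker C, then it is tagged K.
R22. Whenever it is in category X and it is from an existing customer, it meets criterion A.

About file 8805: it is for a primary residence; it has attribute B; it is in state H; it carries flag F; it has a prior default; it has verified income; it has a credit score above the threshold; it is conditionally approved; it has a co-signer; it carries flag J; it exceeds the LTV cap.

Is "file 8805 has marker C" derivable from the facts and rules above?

By R1 (it carries flag F, it carries flag J): it has marker G.
By R14 (it exceeds the LTV cap): it requires manual review.
By R15 (it has marker G, it carries flag J): it is pre-approved.
By R17 (it is in state H, it has attribute B): it is tagged S.
By R20 (it is for a primary residence, it exceeds the LTV cap): it is tagged L.
By R7 (it is tagged S, it exceeds the LTV cap): it is flagged for fraud.
By R8 (it is pre-approved, it has a credit score above the threshold): it is approved.
By R13 (it is approved): it meets criterion V.
By R18 (it is tagged L, it requires manual review): it is in category X.
By R16 (it is flagged for fraud, it is in category X): it carries flag T.
By R11 (it meets criterion V, it carries flag T): it has marker C.

Yes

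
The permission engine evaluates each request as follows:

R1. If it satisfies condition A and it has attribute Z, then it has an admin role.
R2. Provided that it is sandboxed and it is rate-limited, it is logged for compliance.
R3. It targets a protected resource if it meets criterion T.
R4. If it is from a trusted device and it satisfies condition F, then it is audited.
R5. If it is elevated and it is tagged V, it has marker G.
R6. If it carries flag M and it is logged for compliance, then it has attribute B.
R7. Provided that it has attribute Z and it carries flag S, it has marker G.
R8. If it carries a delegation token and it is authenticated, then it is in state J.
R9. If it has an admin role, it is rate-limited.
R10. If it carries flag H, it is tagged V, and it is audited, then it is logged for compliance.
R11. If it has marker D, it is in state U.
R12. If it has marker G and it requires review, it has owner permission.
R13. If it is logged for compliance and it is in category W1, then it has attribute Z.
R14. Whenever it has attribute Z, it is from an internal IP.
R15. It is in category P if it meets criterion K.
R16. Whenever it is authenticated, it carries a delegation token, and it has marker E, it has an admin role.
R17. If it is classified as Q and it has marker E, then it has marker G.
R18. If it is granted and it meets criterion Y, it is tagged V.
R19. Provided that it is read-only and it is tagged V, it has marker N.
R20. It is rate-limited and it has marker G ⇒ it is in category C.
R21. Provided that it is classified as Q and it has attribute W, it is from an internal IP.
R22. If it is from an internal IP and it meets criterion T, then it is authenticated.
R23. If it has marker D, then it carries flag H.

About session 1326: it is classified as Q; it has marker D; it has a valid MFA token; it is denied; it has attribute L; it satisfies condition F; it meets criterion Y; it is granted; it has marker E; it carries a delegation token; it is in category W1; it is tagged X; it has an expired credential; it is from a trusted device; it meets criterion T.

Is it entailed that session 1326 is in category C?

Yes

By R4 (it is from a trusted device, it satisfies condition F): it is audited.
By R17 (it is classified as Q, it has marker E): it has marker G.
By R18 (it is granted, it meets criterion Y): it is tagged V.
By R23 (it has marker D): it carries flag H.
By R10 (it carries flag H, it is tagged V, it is audited): it is logged for compliance.
By R13 (it is logged for compliance, it is in category W1): it has attribute Z.
By R14 (it has attribute Z): it is from an internal IP.
By R22 (it is from an internal IP, it meets criterion T): it is authenticated.
By R16 (it is authenticated, it carries a delegation token, it has marker E): it has an admin role.
By R9 (it has an admin role): it is rate-limited.
By R20 (it is rate-limited, it has marker G): it is in category C.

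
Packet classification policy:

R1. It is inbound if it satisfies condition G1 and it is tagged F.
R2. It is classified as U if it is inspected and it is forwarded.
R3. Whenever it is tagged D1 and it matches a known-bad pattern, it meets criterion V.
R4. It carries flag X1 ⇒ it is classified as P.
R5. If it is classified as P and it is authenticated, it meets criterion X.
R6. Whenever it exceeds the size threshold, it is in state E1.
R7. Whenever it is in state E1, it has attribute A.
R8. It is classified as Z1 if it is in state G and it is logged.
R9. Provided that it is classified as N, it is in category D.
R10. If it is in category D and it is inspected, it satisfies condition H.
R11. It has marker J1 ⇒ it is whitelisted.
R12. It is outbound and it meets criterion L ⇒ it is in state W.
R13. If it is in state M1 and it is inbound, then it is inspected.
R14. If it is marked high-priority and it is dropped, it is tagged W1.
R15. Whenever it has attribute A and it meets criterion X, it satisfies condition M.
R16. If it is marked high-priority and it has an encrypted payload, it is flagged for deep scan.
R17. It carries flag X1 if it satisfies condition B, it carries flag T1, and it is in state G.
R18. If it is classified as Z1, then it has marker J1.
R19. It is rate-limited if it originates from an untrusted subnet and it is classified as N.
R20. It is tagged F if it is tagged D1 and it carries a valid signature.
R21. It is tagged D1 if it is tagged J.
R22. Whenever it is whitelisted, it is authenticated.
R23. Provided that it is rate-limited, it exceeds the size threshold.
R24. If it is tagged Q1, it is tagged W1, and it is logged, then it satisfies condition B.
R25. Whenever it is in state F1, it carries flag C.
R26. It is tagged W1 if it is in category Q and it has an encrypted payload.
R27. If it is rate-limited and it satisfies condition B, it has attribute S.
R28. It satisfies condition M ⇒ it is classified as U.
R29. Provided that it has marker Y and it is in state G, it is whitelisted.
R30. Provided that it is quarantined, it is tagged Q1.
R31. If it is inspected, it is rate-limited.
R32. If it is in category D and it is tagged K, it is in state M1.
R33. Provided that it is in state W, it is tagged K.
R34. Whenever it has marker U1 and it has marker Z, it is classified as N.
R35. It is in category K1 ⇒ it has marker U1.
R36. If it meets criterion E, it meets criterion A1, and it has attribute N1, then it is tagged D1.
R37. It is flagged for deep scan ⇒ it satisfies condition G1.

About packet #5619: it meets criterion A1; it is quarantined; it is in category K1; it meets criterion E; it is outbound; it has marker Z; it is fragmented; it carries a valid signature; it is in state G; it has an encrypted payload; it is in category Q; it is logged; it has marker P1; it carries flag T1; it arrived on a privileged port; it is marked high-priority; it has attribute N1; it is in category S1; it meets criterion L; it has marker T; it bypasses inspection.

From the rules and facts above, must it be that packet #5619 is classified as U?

By R8 (it is in state G, it is logged): it is classified as Z1.
By R12 (it is outbound, it meets criterion L): it is in state W.
By R16 (it is marked high-priority, it has an encrypted payload): it is flagged for deep scan.
By R18 (it is classified as Z1): it has marker J1.
By R26 (it is in category Q, it has an encrypted payload): it is tagged W1.
By R30 (it is quarantined): it is tagged Q1.
By R33 (it is in state W): it is tagged K.
By R35 (it is in category K1): it has marker U1.
By R36 (it meets criterion E, it meets criterion A1, it has attribute N1): it is tagged D1.
By R37 (it is flagged for deep scan): it satisfies condition G1.
By R11 (it has marker J1): it is whitelisted.
By R20 (it is tagged D1, it carries a valid signature): it is tagged F.
By R22 (it is whitelisted): it is authenticated.
By R24 (it is tagged Q1, it is tagged W1, it is logged): it satisfies condition B.
By R34 (it has marker U1, it has marker Z): it is classified as N.
By R1 (it satisfies condition G1, it is tagged F): it is inbound.
By R9 (it is classified as N): it is in category D.
By R17 (it satisfies condition B, it carries flag T1, it is in state G): it carries flag X1.
By R32 (it is in category D, it is tagged K): it is in state M1.
By R4 (it carries flag X1): it is classified as P.
By R5 (it is classified as P, it is authenticated): it meets criterion X.
By R13 (it is in state M1, it is inbound): it is inspected.
By R31 (it is inspected): it is rate-limited.
By R23 (it is rate-limited): it exceeds the size threshold.
By R6 (it exceeds the size threshold): it is in state E1.
By R7 (it is in state E1): it has attribute A.
By R15 (it has attribute A, it meets criterion X): it satisfies condition M.
By R28 (it satisfies condition M): it is classified as U.

Yes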